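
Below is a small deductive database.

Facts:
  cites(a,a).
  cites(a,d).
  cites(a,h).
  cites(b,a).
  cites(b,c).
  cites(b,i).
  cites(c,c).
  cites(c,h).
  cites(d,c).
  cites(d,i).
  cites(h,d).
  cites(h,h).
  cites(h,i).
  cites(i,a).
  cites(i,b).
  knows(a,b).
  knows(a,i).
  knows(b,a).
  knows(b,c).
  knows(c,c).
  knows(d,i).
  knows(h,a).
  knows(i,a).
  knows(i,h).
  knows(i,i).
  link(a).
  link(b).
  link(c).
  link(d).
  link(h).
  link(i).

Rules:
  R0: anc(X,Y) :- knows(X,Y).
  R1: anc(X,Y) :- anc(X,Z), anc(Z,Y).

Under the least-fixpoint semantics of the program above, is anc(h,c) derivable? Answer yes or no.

round 1: derive anc(a,b) via R0 from knows(a,b)
round 1: derive anc(a,i) via R0 from knows(a,i)
round 1: derive anc(b,a) via R0 from knows(b,a)
round 1: derive anc(b,c) via R0 from knows(b,c)
round 1: derive anc(c,c) via R0 from knows(c,c)
round 1: derive anc(d,i) via R0 from knows(d,i)
round 1: derive anc(h,a) via R0 from knows(h,a)
round 1: derive anc(i,a) via R0 from knows(i,a)
round 1: derive anc(i,h) via R0 from knows(i,h)
round 1: derive anc(i,i) via R0 from knows(i,i)
round 2: derive anc(a,a) via R1 from anc(a,b), anc(b,a)
round 2: derive anc(a,c) via R1 from anc(a,b), anc(b,c)
round 2: derive anc(a,h) via R1 from anc(a,i), anc(i,h)
round 2: derive anc(b,b) via R1 from anc(b,a), anc(a,b)
round 2: derive anc(b,i) via R1 from anc(b,a), anc(a,i)
round 2: derive anc(d,a) via R1 from anc(d,i), anc(i,a)
round 2: derive anc(d,h) via R1 from anc(d,i), anc(i,h)
round 2: derive anc(h,b) via R1 from anc(h,a), anc(a,b)
round 2: derive anc(h,i) via R1 from anc(h,a), anc(a,i)
round 2: derive anc(i,b) via R1 from anc(i,a), anc(a,b)
round 3: derive anc(b,h) via R1 from anc(b,a), anc(a,h)
round 3: derive anc(d,b) via R1 from anc(d,a), anc(a,b)
round 3: derive anc(d,c) via R1 from anc(d,a), anc(a,c)
round 3: derive anc(h,c) via R1 from anc(h,a), anc(a,c)
round 3: derive anc(h,h) via R1 from anc(h,a), anc(a,h)
round 3: derive anc(i,c) via R1 from anc(i,a), anc(a,c)

yes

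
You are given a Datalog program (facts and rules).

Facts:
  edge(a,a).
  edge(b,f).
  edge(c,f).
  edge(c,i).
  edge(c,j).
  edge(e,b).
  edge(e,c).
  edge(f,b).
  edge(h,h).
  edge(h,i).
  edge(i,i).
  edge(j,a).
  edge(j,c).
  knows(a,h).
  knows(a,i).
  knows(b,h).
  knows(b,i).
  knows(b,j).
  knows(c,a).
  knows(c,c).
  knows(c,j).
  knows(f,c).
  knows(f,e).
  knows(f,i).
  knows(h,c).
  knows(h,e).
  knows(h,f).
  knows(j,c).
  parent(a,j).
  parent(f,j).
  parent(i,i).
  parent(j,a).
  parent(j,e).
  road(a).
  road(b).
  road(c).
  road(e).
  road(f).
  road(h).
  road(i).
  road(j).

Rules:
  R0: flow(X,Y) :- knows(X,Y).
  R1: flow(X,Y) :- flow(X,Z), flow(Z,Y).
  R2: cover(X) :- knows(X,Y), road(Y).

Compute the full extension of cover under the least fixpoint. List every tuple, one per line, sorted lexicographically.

round 1: derive cover(a) via R2 from knows(a,h), road(h)
round 1: derive cover(b) via R2 from knows(b,h), road(h)
round 1: derive cover(c) via R2 from knows(c,a), road(a)
round 1: derive cover(f) via R2 from knows(f,c), road(c)
round 1: derive cover(h) via R2 from knows(h,c), road(c)
round 1: derive cover(j) via R2 from knows(j,c), road(c)

cover(a)
cover(b)
cover(c)
cover(f)
cover(h)
cover(j)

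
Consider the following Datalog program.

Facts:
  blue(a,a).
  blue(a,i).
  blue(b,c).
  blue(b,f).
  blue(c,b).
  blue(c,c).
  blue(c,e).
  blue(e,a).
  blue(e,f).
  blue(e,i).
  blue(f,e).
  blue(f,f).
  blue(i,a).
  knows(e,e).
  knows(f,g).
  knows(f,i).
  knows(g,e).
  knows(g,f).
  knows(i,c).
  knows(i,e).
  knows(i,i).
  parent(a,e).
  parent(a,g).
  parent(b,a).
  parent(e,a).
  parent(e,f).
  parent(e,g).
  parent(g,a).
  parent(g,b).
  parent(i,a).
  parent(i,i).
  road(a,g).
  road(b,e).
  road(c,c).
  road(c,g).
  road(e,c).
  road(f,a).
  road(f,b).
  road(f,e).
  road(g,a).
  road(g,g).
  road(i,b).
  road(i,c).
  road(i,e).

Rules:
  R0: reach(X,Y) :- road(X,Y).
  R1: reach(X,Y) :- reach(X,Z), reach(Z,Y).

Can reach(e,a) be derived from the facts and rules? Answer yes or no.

round 1: derive reach(a,g) via R0 from road(a,g)
round 1: derive reach(b,e) via R0 from road(b,e)
round 1: derive reach(c,c) via R0 from road(c,c)
round 1: derive reach(c,g) via R0 from road(c,g)
round 1: derive reach(e,c) via R0 from road(e,c)
round 1: derive reach(f,a) via R0 from road(f,a)
round 1: derive reach(f,b) via R0 from road(f,b)
round 1: derive reach(f,e) via R0 from road(f,e)
round 1: derive reach(g,a) via R0 from road(g,a)
round 1: derive reach(g,g) via R0 from road(g,g)
round 1: derive reach(i,b) via R0 from road(i,b)
round 1: derive reach(i,c) via R0 from road(i,c)
round 1: derive reach(i,e) via R0 from road(i,e)
round 2: derive reach(a,a) via R1 from reach(a,g), reach(g,a)
round 2: derive reach(b,c) via R1 from reach(b,e), reach(e,c)
round 2: derive reach(c,a) via R1 from reach(c,g), reach(g,a)
round 2: derive reach(e,g) via R1 from reach(e,c), reach(c,g)
round 2: derive reach(f,c) via R1 from reach(f,e), reach(e,c)
round 2: derive reach(f,g) via R1 from reach(f,a), reach(a,g)
round 2: derive reach(i,g) via R1 from reach(i,c), reach(c,g)
round 3: derive reach(b,a) via R1 from reach(b,c), reach(c,a)
round 3: derive reach(b,g) via R1 from reach(b,c), reach(c,g)
round 3: derive reach(e,a) via R1 from reach(e,c), reach(c,a)
round 3: derive reach(i,a) via R1 from reach(i,c), reach(c,a)

yes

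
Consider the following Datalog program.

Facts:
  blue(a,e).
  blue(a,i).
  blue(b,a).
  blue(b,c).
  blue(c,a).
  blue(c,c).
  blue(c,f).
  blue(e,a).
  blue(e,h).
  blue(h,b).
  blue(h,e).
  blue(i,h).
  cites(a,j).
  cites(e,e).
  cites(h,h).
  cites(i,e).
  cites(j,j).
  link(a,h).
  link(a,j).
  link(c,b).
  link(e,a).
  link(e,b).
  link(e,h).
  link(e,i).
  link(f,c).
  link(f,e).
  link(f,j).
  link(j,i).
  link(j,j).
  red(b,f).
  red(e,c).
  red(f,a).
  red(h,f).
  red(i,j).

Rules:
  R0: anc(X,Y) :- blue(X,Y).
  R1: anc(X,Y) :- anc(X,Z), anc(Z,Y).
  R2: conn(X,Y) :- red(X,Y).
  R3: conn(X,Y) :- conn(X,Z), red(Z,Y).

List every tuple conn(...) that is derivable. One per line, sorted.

round 1: derive conn(b,f) via R2 from red(b,f)
round 1: derive conn(e,c) via R2 from red(e,c)
round 1: derive conn(f,a) via R2 from red(f,a)
round 1: derive conn(h,f) via R2 from red(h,f)
round 1: derive conn(i,j) via R2 from red(i,j)
round 2: derive conn(b,a) via R3 from conn(b,f), red(f,a)
round 2: derive conn(h,a) via R3 from conn(h,f), red(f,a)

conn(b,a)
conn(b,f)
conn(e,c)
conn(f,a)
conn(h,a)
conn(h,f)
conn(i,j)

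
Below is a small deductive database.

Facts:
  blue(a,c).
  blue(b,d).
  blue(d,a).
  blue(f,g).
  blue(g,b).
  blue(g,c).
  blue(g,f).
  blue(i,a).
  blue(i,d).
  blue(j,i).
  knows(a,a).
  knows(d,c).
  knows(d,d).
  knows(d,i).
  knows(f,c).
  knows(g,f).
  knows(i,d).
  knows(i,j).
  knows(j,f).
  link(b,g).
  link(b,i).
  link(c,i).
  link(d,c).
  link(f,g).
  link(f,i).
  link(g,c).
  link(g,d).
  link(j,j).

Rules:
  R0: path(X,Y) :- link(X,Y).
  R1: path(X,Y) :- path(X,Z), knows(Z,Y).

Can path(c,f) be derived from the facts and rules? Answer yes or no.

yes

round 1: derive path(b,g) via R0 from link(b,g)
round 1: derive path(b,i) via R0 from link(b,i)
round 1: derive path(c,i) via R0 from link(c,i)
round 1: derive path(d,c) via R0 from link(d,c)
round 1: derive path(f,g) via R0 from link(f,g)
round 1: derive path(f,i) via R0 from link(f,i)
round 1: derive path(g,c) via R0 from link(g,c)
round 1: derive path(g,d) via R0 from link(g,d)
round 1: derive path(j,j) via R0 from link(j,j)
round 2: derive path(b,d) via R1 from path(b,i), knows(i,d)
round 2: derive path(b,f) via R1 from path(b,g), knows(g,f)
round 2: derive path(b,j) via R1 from path(b,i), knows(i,j)
round 2: derive path(c,d) via R1 from path(c,i), knows(i,d)
round 2: derive path(c,j) via R1 from path(c,i), knows(i,j)
round 2: derive path(f,d) via R1 from path(f,i), knows(i,d)
round 2: derive path(f,f) via R1 from path(f,g), knows(g,f)
round 2: derive path(f,j) via R1 from path(f,i), knows(i,j)
round 2: derive path(g,i) via R1 from path(g,d), knows(d,i)
round 2: derive path(j,f) via R1 from path(j,j), knows(j,f)
round 3: derive path(b,c) via R1 from path(b,d), knows(d,c)
round 3: derive path(c,c) via R1 from path(c,d), knows(d,c)
round 3: derive path(c,f) via R1 from path(c,j), knows(j,f)
round 3: derive path(f,c) via R1 from path(f,d), knows(d,c)
round 3: derive path(g,j) via R1 from path(g,i), knows(i,j)
round 3: derive path(j,c) via R1 from path(j,f), knows(f,c)
round 4: derive path(g,f) via R1 from path(g,j), knows(j,f)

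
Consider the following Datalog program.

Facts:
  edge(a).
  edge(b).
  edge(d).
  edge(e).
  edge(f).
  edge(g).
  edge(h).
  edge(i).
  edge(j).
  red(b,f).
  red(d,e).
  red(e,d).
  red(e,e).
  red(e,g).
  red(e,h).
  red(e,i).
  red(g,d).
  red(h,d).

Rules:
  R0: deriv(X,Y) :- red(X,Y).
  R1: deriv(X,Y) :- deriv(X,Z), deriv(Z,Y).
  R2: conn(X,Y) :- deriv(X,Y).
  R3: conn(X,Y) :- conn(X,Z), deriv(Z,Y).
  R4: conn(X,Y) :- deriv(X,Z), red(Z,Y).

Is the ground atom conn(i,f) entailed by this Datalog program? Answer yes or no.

no

round 1: derive deriv(b,f) via R0 from red(b,f)
round 1: derive deriv(d,e) via R0 from red(d,e)
round 1: derive deriv(e,d) via R0 from red(e,d)
round 1: derive deriv(e,e) via R0 from red(e,e)
round 1: derive deriv(e,g) via R0 from red(e,g)
round 1: derive deriv(e,h) via R0 from red(e,h)
round 1: derive deriv(e,i) via R0 from red(e,i)
round 1: derive deriv(g,d) via R0 from red(g,d)
round 1: derive deriv(h,d) via R0 from red(h,d)
round 2: derive deriv(d,d) via R1 from deriv(d,e), deriv(e,d)
round 2: derive deriv(d,g) via R1 from deriv(d,e), deriv(e,g)
round 2: derive deriv(d,h) via R1 from deriv(d,e), deriv(e,h)
round 2: derive deriv(d,i) via R1 from deriv(d,e), deriv(e,i)
round 2: derive deriv(g,e) via R1 from deriv(g,d), deriv(d,e)
round 2: derive deriv(h,e) via R1 from deriv(h,d), deriv(d,e)
round 2: derive conn(b,f) via R2 from deriv(b,f)
round 2: derive conn(d,e) via R2 from deriv(d,e)
round 2: derive conn(e,d) via R2 from deriv(e,d)
round 2: derive conn(e,e) via R2 from deriv(e,e)
round 2: derive conn(e,g) via R2 from deriv(e,g)
round 2: derive conn(e,h) via R2 from deriv(e,h)
round 2: derive conn(e,i) via R2 from deriv(e,i)
round 2: derive conn(g,d) via R2 from deriv(g,d)
round 2: derive conn(h,d) via R2 from deriv(h,d)
round 2: derive conn(d,d) via R4 from deriv(d,e), red(e,d)
round 2: derive conn(d,g) via R4 from deriv(d,e), red(e,g)
round 2: derive conn(d,h) via R4 from deriv(d,e), red(e,h)
round 2: derive conn(d,i) via R4 from deriv(d,e), red(e,i)
round 2: derive conn(g,e) via R4 from deriv(g,d), red(d,e)
round 2: derive conn(h,e) via R4 from deriv(h,d), red(d,e)
round 3: derive deriv(g,g) via R1 from deriv(g,d), deriv(d,g)
round 3: derive deriv(g,h) via R1 from deriv(g,d), deriv(d,h)
round 3: derive deriv(g,i) via R1 from deriv(g,d), deriv(d,i)
round 3: derive deriv(h,g) via R1 from deriv(h,d), deriv(d,g)
round 3: derive deriv(h,h) via R1 from deriv(h,d), deriv(d,h)
round 3: derive deriv(h,i) via R1 from deriv(h,d), deriv(d,i)
round 3: derive conn(g,g) via R3 from conn(g,d), deriv(d,g)
round 3: derive conn(g,h) via R3 from conn(g,d), deriv(d,h)
round 3: derive conn(g,i) via R3 from conn(g,d), deriv(d,i)
round 3: derive conn(h,g) via R3 from conn(h,d), deriv(d,g)
round 3: derive conn(h,h) via R3 from conn(h,d), deriv(d,h)
round 3: derive conn(h,i) via R3 from conn(h,d), deriv(d,i)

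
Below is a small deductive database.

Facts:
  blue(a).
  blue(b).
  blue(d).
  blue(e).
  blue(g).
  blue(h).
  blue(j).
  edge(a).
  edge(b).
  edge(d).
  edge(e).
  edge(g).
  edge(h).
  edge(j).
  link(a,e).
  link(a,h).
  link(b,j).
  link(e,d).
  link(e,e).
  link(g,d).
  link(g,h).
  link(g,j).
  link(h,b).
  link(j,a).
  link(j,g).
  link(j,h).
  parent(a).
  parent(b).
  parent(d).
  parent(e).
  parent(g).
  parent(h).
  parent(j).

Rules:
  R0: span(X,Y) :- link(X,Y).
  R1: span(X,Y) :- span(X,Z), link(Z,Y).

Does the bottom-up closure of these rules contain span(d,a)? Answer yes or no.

no

round 1: derive span(a,e) via R0 from link(a,e)
round 1: derive span(a,h) via R0 from link(a,h)
round 1: derive span(b,j) via R0 from link(b,j)
round 1: derive span(e,d) via R0 from link(e,d)
round 1: derive span(e,e) via R0 from link(e,e)
round 1: derive span(g,d) via R0 from link(g,d)
round 1: derive span(g,h) via R0 from link(g,h)
round 1: derive span(g,j) via R0 from link(g,j)
round 1: derive span(h,b) via R0 from link(h,b)
round 1: derive span(j,a) via R0 from link(j,a)
round 1: derive span(j,g) via R0 from link(j,g)
round 1: derive span(j,h) via R0 from link(j,h)
round 2: derive span(a,b) via R1 from span(a,h), link(h,b)
round 2: derive span(a,d) via R1 from span(a,e), link(e,d)
round 2: derive span(b,a) via R1 from span(b,j), link(j,a)
round 2: derive span(b,g) via R1 from span(b,j), link(j,g)
round 2: derive span(b,h) via R1 from span(b,j), link(j,h)
round 2: derive span(g,a) via R1 from span(g,j), link(j,a)
round 2: derive span(g,b) via R1 from span(g,h), link(h,b)
round 2: derive span(g,g) via R1 from span(g,j), link(j,g)
round 2: derive span(h,j) via R1 from span(h,b), link(b,j)
round 2: derive span(j,b) via R1 from span(j,h), link(h,b)
round 2: derive span(j,d) via R1 from span(j,g), link(g,d)
round 2: derive span(j,e) via R1 from span(j,a), link(a,e)
round 2: derive span(j,j) via R1 from span(j,g), link(g,j)
round 3: derive span(a,j) via R1 from span(a,b), link(b,j)
round 3: derive span(b,b) via R1 from span(b,h), link(h,b)
round 3: derive span(b,d) via R1 from span(b,g), link(g,d)
round 3: derive span(b,e) via R1 from span(b,a), link(a,e)
round 3: derive span(g,e) via R1 from span(g,a), link(a,e)
round 3: derive span(h,a) via R1 from span(h,j), link(j,a)
round 3: derive span(h,g) via R1 from span(h,j), link(j,g)
round 3: derive span(h,h) via R1 from span(h,j), link(j,h)
round 4: derive span(a,a) via R1 from span(a,j), link(j,a)
round 4: derive span(a,g) via R1 from span(a,j), link(j,g)
round 4: derive span(h,d) via R1 from span(h,g), link(g,d)
round 4: derive span(h,e) via R1 from span(h,a), link(a,e)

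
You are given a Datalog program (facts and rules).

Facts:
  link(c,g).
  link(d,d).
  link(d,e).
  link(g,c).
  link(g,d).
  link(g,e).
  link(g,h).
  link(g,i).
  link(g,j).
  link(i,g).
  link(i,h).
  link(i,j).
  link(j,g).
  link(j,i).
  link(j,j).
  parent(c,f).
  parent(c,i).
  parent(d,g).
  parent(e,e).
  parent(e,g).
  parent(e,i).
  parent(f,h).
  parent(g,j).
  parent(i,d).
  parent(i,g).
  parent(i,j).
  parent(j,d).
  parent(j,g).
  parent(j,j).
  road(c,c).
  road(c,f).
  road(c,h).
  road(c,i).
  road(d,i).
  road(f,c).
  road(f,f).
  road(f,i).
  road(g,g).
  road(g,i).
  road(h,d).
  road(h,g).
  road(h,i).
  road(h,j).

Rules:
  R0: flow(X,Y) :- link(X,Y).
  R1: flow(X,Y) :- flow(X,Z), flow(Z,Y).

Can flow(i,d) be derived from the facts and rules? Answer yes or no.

round 1: derive flow(c,g) via R0 from link(c,g)
round 1: derive flow(d,d) via R0 from link(d,d)
round 1: derive flow(d,e) via R0 from link(d,e)
round 1: derive flow(g,c) via R0 from link(g,c)
round 1: derive flow(g,d) via R0 from link(g,d)
round 1: derive flow(g,e) via R0 from link(g,e)
round 1: derive flow(g,h) via R0 from link(g,h)
round 1: derive flow(g,i) via R0 from link(g,i)
round 1: derive flow(g,j) via R0 from link(g,j)
round 1: derive flow(i,g) via R0 from link(i,g)
round 1: derive flow(i,h) via R0 from link(i,h)
round 1: derive flow(i,j) via R0 from link(i,j)
round 1: derive flow(j,g) via R0 from link(j,g)
round 1: derive flow(j,i) via R0 from link(j,i)
round 1: derive flow(j,j) via R0 from link(j,j)
round 2: derive flow(c,c) via R1 from flow(c,g), flow(g,c)
round 2: derive flow(c,d) via R1 from flow(c,g), flow(g,d)
round 2: derive flow(c,e) via R1 from flow(c,g), flow(g,e)
round 2: derive flow(c,h) via R1 from flow(c,g), flow(g,h)
round 2: derive flow(c,i) via R1 from flow(c,g), flow(g,i)
round 2: derive flow(c,j) via R1 from flow(c,g), flow(g,j)
round 2: derive flow(g,g) via R1 from flow(g,c), flow(c,g)
round 2: derive flow(i,c) via R1 from flow(i,g), flow(g,c)
round 2: derive flow(i,d) via R1 from flow(i,g), flow(g,d)
round 2: derive flow(i,e) via R1 from flow(i,g), flow(g,e)
round 2: derive flow(i,i) via R1 from flow(i,g), flow(g,i)
round 2: derive flow(j,c) via R1 from flow(j,g), flow(g,c)
round 2: derive flow(j,d) via R1 from flow(j,g), flow(g,d)
round 2: derive flow(j,e) via R1 from flow(j,g), flow(g,e)
round 2: derive flow(j,h) via R1 from flow(j,g), flow(g,h)

yes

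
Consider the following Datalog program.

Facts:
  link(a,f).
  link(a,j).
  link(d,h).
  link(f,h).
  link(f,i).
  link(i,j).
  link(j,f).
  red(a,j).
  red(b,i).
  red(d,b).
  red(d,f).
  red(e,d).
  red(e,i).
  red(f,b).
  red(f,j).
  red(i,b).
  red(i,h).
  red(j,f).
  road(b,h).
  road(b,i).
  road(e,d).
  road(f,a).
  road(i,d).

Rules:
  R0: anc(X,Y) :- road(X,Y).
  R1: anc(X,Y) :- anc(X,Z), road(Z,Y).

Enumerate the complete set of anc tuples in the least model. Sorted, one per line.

anc(b,d)
anc(b,h)
anc(b,i)
anc(e,d)
anc(f,a)
anc(i,d)

round 1: derive anc(b,h) via R0 from road(b,h)
round 1: derive anc(b,i) via R0 from road(b,i)
round 1: derive anc(e,d) via R0 from road(e,d)
round 1: derive anc(f,a) via R0 from road(f,a)
round 1: derive anc(i,d) via R0 from road(i,d)
round 2: derive anc(b,d) via R1 from anc(b,i), road(i,d)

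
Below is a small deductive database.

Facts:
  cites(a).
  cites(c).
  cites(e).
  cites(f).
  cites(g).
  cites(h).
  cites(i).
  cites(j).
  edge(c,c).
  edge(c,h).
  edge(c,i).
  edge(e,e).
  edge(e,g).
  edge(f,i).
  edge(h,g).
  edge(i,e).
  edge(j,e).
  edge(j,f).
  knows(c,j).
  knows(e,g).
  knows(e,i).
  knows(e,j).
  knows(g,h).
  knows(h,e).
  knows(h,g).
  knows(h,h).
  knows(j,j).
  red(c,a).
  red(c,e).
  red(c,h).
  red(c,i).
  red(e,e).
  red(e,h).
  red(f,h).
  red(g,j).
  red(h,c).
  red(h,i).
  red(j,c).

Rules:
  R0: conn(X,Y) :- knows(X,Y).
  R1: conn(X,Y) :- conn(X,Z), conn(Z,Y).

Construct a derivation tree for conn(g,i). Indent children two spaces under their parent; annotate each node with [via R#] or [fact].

round 1: derive conn(c,j) via R0 from knows(c,j)
round 1: derive conn(e,g) via R0 from knows(e,g)
round 1: derive conn(e,i) via R0 from knows(e,i)
round 1: derive conn(e,j) via R0 from knows(e,j)
round 1: derive conn(g,h) via R0 from knows(g,h)
round 1: derive conn(h,e) via R0 from knows(h,e)
round 1: derive conn(h,g) via R0 from knows(h,g)
round 1: derive conn(h,h) via R0 from knows(h,h)
round 1: derive conn(j,j) via R0 from knows(j,j)
round 2: derive conn(e,h) via R1 from conn(e,g), conn(g,h)
round 2: derive conn(g,e) via R1 from conn(g,h), conn(h,e)
round 2: derive conn(g,g) via R1 from conn(g,h), conn(h,g)
round 2: derive conn(h,i) via R1 from conn(h,e), conn(e,i)
round 2: derive conn(h,j) via R1 from conn(h,e), conn(e,j)
round 3: derive conn(e,e) via R1 from conn(e,g), conn(g,e)
round 3: derive conn(g,i) via R1 from conn(g,e), conn(e,i)
round 3: derive conn(g,j) via R1 from conn(g,e), conn(e,j)

conn(g,i)  [via R1]
  conn(g,e)  [via R1]
    conn(g,h)  [via R0]
      knows(g,h)  [fact]
    conn(h,e)  [via R0]
      knows(h,e)  [fact]
  conn(e,i)  [via R0]
    knows(e,i)  [fact]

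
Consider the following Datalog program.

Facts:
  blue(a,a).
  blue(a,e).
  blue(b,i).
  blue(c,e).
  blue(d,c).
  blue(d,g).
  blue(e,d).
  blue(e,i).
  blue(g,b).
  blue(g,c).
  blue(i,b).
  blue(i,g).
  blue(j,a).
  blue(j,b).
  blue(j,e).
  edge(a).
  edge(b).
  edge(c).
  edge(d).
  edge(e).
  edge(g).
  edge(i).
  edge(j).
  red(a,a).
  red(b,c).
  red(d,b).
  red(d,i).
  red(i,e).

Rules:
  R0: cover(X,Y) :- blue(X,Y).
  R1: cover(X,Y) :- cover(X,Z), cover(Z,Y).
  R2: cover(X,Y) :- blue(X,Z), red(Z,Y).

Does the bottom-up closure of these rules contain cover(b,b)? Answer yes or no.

yes

round 1: derive cover(a,a) via R0 from blue(a,a)
round 1: derive cover(a,e) via R0 from blue(a,e)
round 1: derive cover(b,i) via R0 from blue(b,i)
round 1: derive cover(c,e) via R0 from blue(c,e)
round 1: derive cover(d,c) via R0 from blue(d,c)
round 1: derive cover(d,g) via R0 from blue(d,g)
round 1: derive cover(e,d) via R0 from blue(e,d)
round 1: derive cover(e,i) via R0 from blue(e,i)
round 1: derive cover(g,b) via R0 from blue(g,b)
round 1: derive cover(g,c) via R0 from blue(g,c)
round 1: derive cover(i,b) via R0 from blue(i,b)
round 1: derive cover(i,g) via R0 from blue(i,g)
round 1: derive cover(j,a) via R0 from blue(j,a)
round 1: derive cover(j,b) via R0 from blue(j,b)
round 1: derive cover(j,e) via R0 from blue(j,e)
round 1: derive cover(b,e) via R2 from blue(b,i), red(i,e)
round 1: derive cover(e,b) via R2 from blue(e,d), red(d,b)
round 1: derive cover(e,e) via R2 from blue(e,i), red(i,e)
round 1: derive cover(i,c) via R2 from blue(i,b), red(b,c)
round 1: derive cover(j,c) via R2 from blue(j,b), red(b,c)
round 2: derive cover(a,b) via R1 from cover(a,e), cover(e,b)
round 2: derive cover(a,d) via R1 from cover(a,e), cover(e,d)
round 2: derive cover(a,i) via R1 from cover(a,e), cover(e,i)
round 2: derive cover(b,b) via R1 from cover(b,e), cover(e,b)
round 2: derive cover(b,c) via R1 from cover(b,i), cover(i,c)
round 2: derive cover(b,d) via R1 from cover(b,e), cover(e,d)
round 2: derive cover(b,g) via R1 from cover(b,i), cover(i,g)
round 2: derive cover(c,b) via R1 from cover(c,e), cover(e,b)
round 2: derive cover(c,d) via R1 from cover(c,e), cover(e,d)
round 2: derive cover(c,i) via R1 from cover(c,e), cover(e,i)
round 2: derive cover(d,b) via R1 from cover(d,g), cover(g,b)
round 2: derive cover(d,e) via R1 from cover(d,c), cover(c,e)
round 2: derive cover(e,c) via R1 from cover(e,d), cover(d,c)
round 2: derive cover(e,g) via R1 from cover(e,d), cover(d,g)
round 2: derive cover(g,e) via R1 from cover(g,b), cover(b,e)
round 2: derive cover(g,i) via R1 from cover(g,b), cover(b,i)
round 2: derive cover(i,e) via R1 from cover(i,b), cover(b,e)
round 2: derive cover(i,i) via R1 from cover(i,b), cover(b,i)
round 2: derive cover(j,d) via R1 from cover(j,e), cover(e,d)
round 2: derive cover(j,i) via R1 from cover(j,b), cover(b,i)
round 3: derive cover(a,c) via R1 from cover(a,b), cover(b,c)
round 3: derive cover(a,g) via R1 from cover(a,b), cover(b,g)
round 3: derive cover(c,c) via R1 from cover(c,b), cover(b,c)
round 3: derive cover(c,g) via R1 from cover(c,b), cover(b,g)
round 3: derive cover(d,d) via R1 from cover(d,b), cover(b,d)
round 3: derive cover(d,i) via R1 from cover(d,b), cover(b,i)
round 3: derive cover(g,d) via R1 from cover(g,b), cover(b,d)
round 3: derive cover(g,g) via R1 from cover(g,b), cover(b,g)
round 3: derive cover(i,d) via R1 from cover(i,b), cover(b,d)
round 3: derive cover(j,g) via R1 from cover(j,b), cover(b,g)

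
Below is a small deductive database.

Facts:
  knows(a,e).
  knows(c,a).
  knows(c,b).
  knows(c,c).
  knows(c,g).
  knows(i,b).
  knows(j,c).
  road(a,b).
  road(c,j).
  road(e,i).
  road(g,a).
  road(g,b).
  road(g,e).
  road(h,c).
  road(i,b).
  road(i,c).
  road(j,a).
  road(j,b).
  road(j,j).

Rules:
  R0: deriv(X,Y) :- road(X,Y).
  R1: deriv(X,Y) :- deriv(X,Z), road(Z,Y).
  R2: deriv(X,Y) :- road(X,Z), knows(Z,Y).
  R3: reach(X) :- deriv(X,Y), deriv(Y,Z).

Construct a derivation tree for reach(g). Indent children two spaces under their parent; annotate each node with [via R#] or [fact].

round 1: derive deriv(a,b) via R0 from road(a,b)
round 1: derive deriv(c,j) via R0 from road(c,j)
round 1: derive deriv(e,i) via R0 from road(e,i)
round 1: derive deriv(g,a) via R0 from road(g,a)
round 1: derive deriv(g,b) via R0 from road(g,b)
round 1: derive deriv(g,e) via R0 from road(g,e)
round 1: derive deriv(h,c) via R0 from road(h,c)
round 1: derive deriv(i,b) via R0 from road(i,b)
round 1: derive deriv(i,c) via R0 from road(i,c)
round 1: derive deriv(j,a) via R0 from road(j,a)
round 1: derive deriv(j,b) via R0 from road(j,b)
round 1: derive deriv(j,j) via R0 from road(j,j)
round 1: derive deriv(c,c) via R2 from road(c,j), knows(j,c)
round 1: derive deriv(e,b) via R2 from road(e,i), knows(i,b)
round 1: derive deriv(h,a) via R2 from road(h,c), knows(c,a)
round 1: derive deriv(h,b) via R2 from road(h,c), knows(c,b)
round 1: derive deriv(h,g) via R2 from road(h,c), knows(c,g)
round 1: derive deriv(i,a) via R2 from road(i,c), knows(c,a)
round 1: derive deriv(i,g) via R2 from road(i,c), knows(c,g)
round 1: derive deriv(j,c) via R2 from road(j,j), knows(j,c)
round 1: derive deriv(j,e) via R2 from road(j,a), knows(a,e)
round 2: derive deriv(c,a) via R1 from deriv(c,j), road(j,a)
round 2: derive deriv(c,b) via R1 from deriv(c,j), road(j,b)
round 2: derive deriv(e,c) via R1 from deriv(e,i), road(i,c)
round 2: derive deriv(g,i) via R1 from deriv(g,e), road(e,i)
round 2: derive deriv(h,e) via R1 from deriv(h,g), road(g,e)
round 2: derive deriv(h,j) via R1 from deriv(h,c), road(c,j)
round 2: derive deriv(i,e) via R1 from deriv(i,g), road(g,e)
round 2: derive deriv(i,j) via R1 from deriv(i,c), road(c,j)
round 2: derive deriv(j,i) via R1 from deriv(j,e), road(e,i)
round 2: derive reach(c) via R3 from deriv(c,c), deriv(c,c)
round 2: derive reach(e) via R3 from deriv(e,i), deriv(i,a)
round 2: derive reach(g) via R3 from deriv(g,a), deriv(a,b)
round 2: derive reach(h) via R3 from deriv(h,a), deriv(a,b)
round 2: derive reach(i) via R3 from deriv(i,a), deriv(a,b)
round 2: derive reach(j) via R3 from deriv(j,a), deriv(a,b)
round 3: derive deriv(e,j) via R1 from deriv(e,c), road(c,j)
round 3: derive deriv(g,c) via R1 from deriv(g,i), road(i,c)
round 3: derive deriv(h,i) via R1 from deriv(h,e), road(e,i)
round 3: derive deriv(i,i) via R1 from deriv(i,e), road(e,i)
round 4: derive deriv(e,a) via R1 from deriv(e,j), road(j,a)
round 4: derive deriv(g,j) via R1 from deriv(g,c), road(c,j)

reach(g)  [via R3]
  deriv(g,a)  [via R0]
    road(g,a)  [fact]
  deriv(a,b)  [via R0]
    road(a,b)  [fact]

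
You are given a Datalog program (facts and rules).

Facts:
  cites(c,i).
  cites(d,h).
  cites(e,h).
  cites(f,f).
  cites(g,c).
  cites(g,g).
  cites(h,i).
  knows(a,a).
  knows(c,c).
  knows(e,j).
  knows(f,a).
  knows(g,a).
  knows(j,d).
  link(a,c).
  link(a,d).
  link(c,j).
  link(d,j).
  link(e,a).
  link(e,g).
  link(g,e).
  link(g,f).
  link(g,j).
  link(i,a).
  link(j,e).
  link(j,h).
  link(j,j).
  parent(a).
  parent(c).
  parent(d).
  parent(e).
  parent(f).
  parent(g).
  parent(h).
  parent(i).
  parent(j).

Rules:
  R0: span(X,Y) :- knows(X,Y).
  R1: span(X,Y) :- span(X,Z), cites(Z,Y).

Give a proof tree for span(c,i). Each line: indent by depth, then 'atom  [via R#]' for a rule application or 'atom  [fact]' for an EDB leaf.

span(c,i)  [via R1]
  span(c,c)  [via R0]
    knows(c,c)  [fact]
  cites(c,i)  [fact]

round 1: derive span(a,a) via R0 from knows(a,a)
round 1: derive span(c,c) via R0 from knows(c,c)
round 1: derive span(e,j) via R0 from knows(e,j)
round 1: derive span(f,a) via R0 from knows(f,a)
round 1: derive span(g,a) via R0 from knows(g,a)
round 1: derive span(j,d) via R0 from knows(j,d)
round 2: derive span(c,i) via R1 from span(c,c), cites(c,i)
round 2: derive span(j,h) via R1 from span(j,d), cites(d,h)
round 3: derive span(j,i) via R1 from span(j,h), cites(h,i)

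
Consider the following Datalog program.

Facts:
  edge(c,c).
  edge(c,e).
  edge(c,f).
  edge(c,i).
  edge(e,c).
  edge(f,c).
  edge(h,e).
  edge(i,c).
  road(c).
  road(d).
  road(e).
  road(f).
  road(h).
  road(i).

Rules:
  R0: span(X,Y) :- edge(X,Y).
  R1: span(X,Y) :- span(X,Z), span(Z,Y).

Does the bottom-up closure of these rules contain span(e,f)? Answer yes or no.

yes

round 1: derive span(c,c) via R0 from edge(c,c)
round 1: derive span(c,e) via R0 from edge(c,e)
round 1: derive span(c,f) via R0 from edge(c,f)
round 1: derive span(c,i) via R0 from edge(c,i)
round 1: derive span(e,c) via R0 from edge(e,c)
round 1: derive span(f,c) via R0 from edge(f,c)
round 1: derive span(h,e) via R0 from edge(h,e)
round 1: derive span(i,c) via R0 from edge(i,c)
round 2: derive span(e,e) via R1 from span(e,c), span(c,e)
round 2: derive span(e,f) via R1 from span(e,c), span(c,f)
round 2: derive span(e,i) via R1 from span(e,c), span(c,i)
round 2: derive span(f,e) via R1 from span(f,c), span(c,e)
round 2: derive span(f,f) via R1 from span(f,c), span(c,f)
round 2: derive span(f,i) via R1 from span(f,c), span(c,i)
round 2: derive span(h,c) via R1 from span(h,e), span(e,c)
round 2: derive span(i,e) via R1 from span(i,c), span(c,e)
round 2: derive span(i,f) via R1 from span(i,c), span(c,f)
round 2: derive span(i,i) via R1 from span(i,c), span(c,i)
round 3: derive span(h,f) via R1 from span(h,c), span(c,f)
round 3: derive span(h,i) via R1 from span(h,c), span(c,i)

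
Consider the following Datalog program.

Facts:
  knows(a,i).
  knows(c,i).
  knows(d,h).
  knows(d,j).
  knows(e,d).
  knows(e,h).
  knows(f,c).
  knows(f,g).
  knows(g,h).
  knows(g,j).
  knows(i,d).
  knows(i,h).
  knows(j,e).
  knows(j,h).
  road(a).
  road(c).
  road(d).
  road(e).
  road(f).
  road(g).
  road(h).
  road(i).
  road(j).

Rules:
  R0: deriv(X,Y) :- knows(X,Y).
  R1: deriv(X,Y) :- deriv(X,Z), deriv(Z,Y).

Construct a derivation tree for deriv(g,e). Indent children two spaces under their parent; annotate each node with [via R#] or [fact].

round 1: derive deriv(a,i) via R0 from knows(a,i)
round 1: derive deriv(c,i) via R0 from knows(c,i)
round 1: derive deriv(d,h) via R0 from knows(d,h)
round 1: derive deriv(d,j) via R0 from knows(d,j)
round 1: derive deriv(e,d) via R0 from knows(e,d)
round 1: derive deriv(e,h) via R0 from knows(e,h)
round 1: derive deriv(f,c) via R0 from knows(f,c)
round 1: derive deriv(f,g) via R0 from knows(f,g)
round 1: derive deriv(g,h) via R0 from knows(g,h)
round 1: derive deriv(g,j) via R0 from knows(g,j)
round 1: derive deriv(i,d) via R0 from knows(i,d)
round 1: derive deriv(i,h) via R0 from knows(i,h)
round 1: derive deriv(j,e) via R0 from knows(j,e)
round 1: derive deriv(j,h) via R0 from knows(j,h)
round 2: derive deriv(a,d) via R1 from deriv(a,i), deriv(i,d)
round 2: derive deriv(a,h) via R1 from deriv(a,i), deriv(i,h)
round 2: derive deriv(c,d) via R1 from deriv(c,i), deriv(i,d)
round 2: derive deriv(c,h) via R1 from deriv(c,i), deriv(i,h)
round 2: derive deriv(d,e) via R1 from deriv(d,j), deriv(j,e)
round 2: derive deriv(e,j) via R1 from deriv(e,d), deriv(d,j)
round 2: derive deriv(f,h) via R1 from deriv(f,g), deriv(g,h)
round 2: derive deriv(f,i) via R1 from deriv(f,c), deriv(c,i)
round 2: derive deriv(f,j) via R1 from deriv(f,g), deriv(g,j)
round 2: derive deriv(g,e) via R1 from deriv(g,j), deriv(j,e)
round 2: derive deriv(i,j) via R1 from deriv(i,d), deriv(d,j)
round 2: derive deriv(j,d) via R1 from deriv(j,e), deriv(e,d)
round 3: derive deriv(a,e) via R1 from deriv(a,d), deriv(d,e)
round 3: derive deriv(a,j) via R1 from deriv(a,d), deriv(d,j)
round 3: derive deriv(c,e) via R1 from deriv(c,d), deriv(d,e)
round 3: derive deriv(c,j) via R1 from deriv(c,d), deriv(d,j)
round 3: derive deriv(d,d) via R1 from deriv(d,e), deriv(e,d)
round 3: derive deriv(e,e) via R1 from deriv(e,d), deriv(d,e)
round 3: derive deriv(f,d) via R1 from deriv(f,c), deriv(c,d)
round 3: derive deriv(f,e) via R1 from deriv(f,g), deriv(g,e)
round 3: derive deriv(g,d) via R1 from deriv(g,e), deriv(e,d)
round 3: derive deriv(i,e) via R1 from deriv(i,d), deriv(d,e)
round 3: derive deriv(j,j) via R1 from deriv(j,d), deriv(d,j)

deriv(g,e)  [via R1]
  deriv(g,j)  [via R0]
    knows(g,j)  [fact]
  deriv(j,e)  [via R0]
    knows(j,e)  [fact]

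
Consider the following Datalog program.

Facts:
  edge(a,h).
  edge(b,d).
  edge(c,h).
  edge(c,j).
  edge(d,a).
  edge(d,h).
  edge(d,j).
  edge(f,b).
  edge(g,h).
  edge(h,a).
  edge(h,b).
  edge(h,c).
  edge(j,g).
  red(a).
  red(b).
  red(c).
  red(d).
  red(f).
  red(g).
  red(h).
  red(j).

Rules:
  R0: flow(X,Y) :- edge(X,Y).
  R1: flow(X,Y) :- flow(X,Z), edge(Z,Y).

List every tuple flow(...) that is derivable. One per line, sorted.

round 1: derive flow(a,h) via R0 from edge(a,h)
round 1: derive flow(b,d) via R0 from edge(b,d)
round 1: derive flow(c,h) via R0 from edge(c,h)
round 1: derive flow(c,j) via R0 from edge(c,j)
round 1: derive flow(d,a) via R0 from edge(d,a)
round 1: derive flow(d,h) via R0 from edge(d,h)
round 1: derive flow(d,j) via R0 from edge(d,j)
round 1: derive flow(f,b) via R0 from edge(f,b)
round 1: derive flow(g,h) via R0 from edge(g,h)
round 1: derive flow(h,a) via R0 from edge(h,a)
round 1: derive flow(h,b) via R0 from edge(h,b)
round 1: derive flow(h,c) via R0 from edge(h,c)
round 1: derive flow(j,g) via R0 from edge(j,g)
round 2: derive flow(a,a) via R1 from flow(a,h), edge(h,a)
round 2: derive flow(a,b) via R1 from flow(a,h), edge(h,b)
round 2: derive flow(a,c) via R1 from flow(a,h), edge(h,c)
round 2: derive flow(b,a) via R1 from flow(b,d), edge(d,a)
round 2: derive flow(b,h) via R1 from flow(b,d), edge(d,h)
round 2: derive flow(b,j) via R1 from flow(b,d), edge(d,j)
round 2: derive flow(c,a) via R1 from flow(c,h), edge(h,a)
round 2: derive flow(c,b) via R1 from flow(c,h), edge(h,b)
round 2: derive flow(c,c) via R1 from flow(c,h), edge(h,c)
round 2: derive flow(c,g) via R1 from flow(c,j), edge(j,g)
round 2: derive flow(d,b) via R1 from flow(d,h), edge(h,b)
round 2: derive flow(d,c) via R1 from flow(d,h), edge(h,c)
round 2: derive flow(d,g) via R1 from flow(d,j), edge(j,g)
round 2: derive flow(f,d) via R1 from flow(f,b), edge(b,d)
round 2: derive flow(g,a) via R1 from flow(g,h), edge(h,a)
round 2: derive flow(g,b) via R1 from flow(g,h), edge(h,b)
round 2: derive flow(g,c) via R1 from flow(g,h), edge(h,c)
round 2: derive flow(h,d) via R1 from flow(h,b), edge(b,d)
round 2: derive flow(h,h) via R1 from flow(h,a), edge(a,h)
round 2: derive flow(h,j) via R1 from flow(h,c), edge(c,j)
round 2: derive flow(j,h) via R1 from flow(j,g), edge(g,h)
round 3: derive flow(a,d) via R1 from flow(a,b), edge(b,d)
round 3: derive flow(a,j) via R1 from flow(a,c), edge(c,j)
round 3: derive flow(b,b) via R1 from flow(b,h), edge(h,b)
round 3: derive flow(b,c) via R1 from flow(b,h), edge(h,c)
round 3: derive flow(b,g) via R1 from flow(b,j), edge(j,g)
round 3: derive flow(c,d) via R1 from flow(c,b), edge(b,d)
round 3: derive flow(d,d) via R1 from flow(d,b), edge(b,d)
round 3: derive flow(f,a) via R1 from flow(f,d), edge(d,a)
round 3: derive flow(f,h) via R1 from flow(f,d), edge(d,h)
round 3: derive flow(f,j) via R1 from flow(f,d), edge(d,j)
round 3: derive flow(g,d) via R1 from flow(g,b), edge(b,d)
round 3: derive flow(g,j) via R1 from flow(g,c), edge(c,j)
round 3: derive flow(h,g) via R1 from flow(h,j), edge(j,g)
round 3: derive flow(j,a) via R1 from flow(j,h), edge(h,a)
round 3: derive flow(j,b) via R1 from flow(j,h), edge(h,b)
round 3: derive flow(j,c) via R1 from flow(j,h), edge(h,c)
round 4: derive flow(a,g) via R1 from flow(a,j), edge(j,g)
round 4: derive flow(f,c) via R1 from flow(f,h), edge(h,c)
round 4: derive flow(f,g) via R1 from flow(f,j), edge(j,g)
round 4: derive flow(g,g) via R1 from flow(g,j), edge(j,g)
round 4: derive flow(j,d) via R1 from flow(j,b), edge(b,d)
round 4: derive flow(j,j) via R1 from flow(j,c), edge(c,j)

flow(a,a)
flow(a,b)
flow(a,c)
flow(a,d)
flow(a,g)
flow(a,h)
flow(a,j)
flow(b,a)
flow(b,b)
flow(b,c)
flow(b,d)
flow(b,g)
flow(b,h)
flow(b,j)
flow(c,a)
flow(c,b)
flow(c,c)
flow(c,d)
flow(c,g)
flow(c,h)
flow(c,j)
flow(d,a)
flow(d,b)
flow(d,c)
flow(d,d)
flow(d,g)
flow(d,h)
flow(d,j)
flow(f,a)
flow(f,b)
flow(f,c)
flow(f,d)
flow(f,g)
flow(f,h)
flow(f,j)
flow(g,a)
flow(g,b)
flow(g,c)
flow(g,d)
flow(g,g)
flow(g,h)
flow(g,j)
flow(h,a)
flow(h,b)
flow(h,c)
flow(h,d)
flow(h,g)
flow(h,h)
flow(h,j)
flow(j,a)
flow(j,b)
flow(j,c)
flow(j,d)
flow(j,g)
flow(j,h)
flow(j,j)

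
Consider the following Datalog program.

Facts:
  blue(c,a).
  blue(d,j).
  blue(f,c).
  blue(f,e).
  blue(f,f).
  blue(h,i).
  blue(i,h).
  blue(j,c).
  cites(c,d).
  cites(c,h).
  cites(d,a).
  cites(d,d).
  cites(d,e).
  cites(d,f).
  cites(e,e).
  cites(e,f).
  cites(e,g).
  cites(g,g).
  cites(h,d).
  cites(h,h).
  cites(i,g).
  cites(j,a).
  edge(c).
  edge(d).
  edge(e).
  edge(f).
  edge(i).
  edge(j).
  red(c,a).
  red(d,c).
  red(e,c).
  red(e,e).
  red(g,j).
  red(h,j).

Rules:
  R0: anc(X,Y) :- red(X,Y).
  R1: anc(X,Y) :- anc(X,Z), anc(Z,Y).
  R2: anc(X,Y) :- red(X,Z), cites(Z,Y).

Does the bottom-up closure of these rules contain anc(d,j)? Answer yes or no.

round 1: derive anc(c,a) via R0 from red(c,a)
round 1: derive anc(d,c) via R0 from red(d,c)
round 1: derive anc(e,c) via R0 from red(e,c)
round 1: derive anc(e,e) via R0 from red(e,e)
round 1: derive anc(g,j) via R0 from red(g,j)
round 1: derive anc(h,j) via R0 from red(h,j)
round 1: derive anc(d,d) via R2 from red(d,c), cites(c,d)
round 1: derive anc(d,h) via R2 from red(d,c), cites(c,h)
round 1: derive anc(e,d) via R2 from red(e,c), cites(c,d)
round 1: derive anc(e,f) via R2 from red(e,e), cites(e,f)
round 1: derive anc(e,g) via R2 from red(e,e), cites(e,g)
round 1: derive anc(e,h) via R2 from red(e,c), cites(c,h)
round 1: derive anc(g,a) via R2 from red(g,j), cites(j,a)
round 1: derive anc(h,a) via R2 from red(h,j), cites(j,a)
round 2: derive anc(d,a) via R1 from anc(d,c), anc(c,a)
round 2: derive anc(d,j) via R1 from anc(d,h), anc(h,j)
round 2: derive anc(e,a) via R1 from anc(e,c), anc(c,a)
round 2: derive anc(e,j) via R1 from anc(e,g), anc(g,j)

yes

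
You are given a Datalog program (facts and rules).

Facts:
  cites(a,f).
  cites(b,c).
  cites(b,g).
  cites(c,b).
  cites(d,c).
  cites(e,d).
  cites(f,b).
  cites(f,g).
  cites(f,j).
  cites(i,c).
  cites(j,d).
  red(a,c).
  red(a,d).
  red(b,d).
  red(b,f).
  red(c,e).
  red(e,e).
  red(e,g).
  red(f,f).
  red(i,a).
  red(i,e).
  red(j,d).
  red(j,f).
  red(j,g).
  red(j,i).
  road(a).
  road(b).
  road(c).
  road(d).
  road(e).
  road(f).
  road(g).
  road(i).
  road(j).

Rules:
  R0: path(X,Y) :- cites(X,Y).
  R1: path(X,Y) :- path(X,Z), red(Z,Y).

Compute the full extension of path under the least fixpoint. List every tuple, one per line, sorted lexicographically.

path(a,f)
path(b,c)
path(b,e)
path(b,g)
path(c,b)
path(c,d)
path(c,f)
path(d,c)
path(d,e)
path(d,g)
path(e,d)
path(f,a)
path(f,b)
path(f,c)
path(f,d)
path(f,e)
path(f,f)
path(f,g)
path(f,i)
path(f,j)
path(i,c)
path(i,e)
path(i,g)
path(j,d)

round 1: derive path(a,f) via R0 from cites(a,f)
round 1: derive path(b,c) via R0 from cites(b,c)
round 1: derive path(b,g) via R0 from cites(b,g)
round 1: derive path(c,b) via R0 from cites(c,b)
round 1: derive path(d,c) via R0 from cites(d,c)
round 1: derive path(e,d) via R0 from cites(e,d)
round 1: derive path(f,b) via R0 from cites(f,b)
round 1: derive path(f,g) via R0 from cites(f,g)
round 1: derive path(f,j) via R0 from cites(f,j)
round 1: derive path(i,c) via R0 from cites(i,c)
round 1: derive path(j,d) via R0 from cites(j,d)
round 2: derive path(b,e) via R1 from path(b,c), red(c,e)
round 2: derive path(c,d) via R1 from path(c,b), red(b,d)
round 2: derive path(c,f) via R1 from path(c,b), red(b,f)
round 2: derive path(d,e) via R1 from path(d,c), red(c,e)
round 2: derive path(f,d) via R1 from path(f,b), red(b,d)
round 2: derive path(f,f) via R1 from path(f,b), red(b,f)
round 2: derive path(f,i) via R1 from path(f,j), red(j,i)
round 2: derive path(i,e) via R1 from path(i,c), red(c,e)
round 3: derive path(d,g) via R1 from path(d,e), red(e,g)
round 3: derive path(f,a) via R1 from path(f,i), red(i,a)
round 3: derive path(f,e) via R1 from path(f,i), red(i,e)
round 3: derive path(i,g) via R1 from path(i,e), red(e,g)
round 4: derive path(f,c) via R1 from path(f,a), red(a,c)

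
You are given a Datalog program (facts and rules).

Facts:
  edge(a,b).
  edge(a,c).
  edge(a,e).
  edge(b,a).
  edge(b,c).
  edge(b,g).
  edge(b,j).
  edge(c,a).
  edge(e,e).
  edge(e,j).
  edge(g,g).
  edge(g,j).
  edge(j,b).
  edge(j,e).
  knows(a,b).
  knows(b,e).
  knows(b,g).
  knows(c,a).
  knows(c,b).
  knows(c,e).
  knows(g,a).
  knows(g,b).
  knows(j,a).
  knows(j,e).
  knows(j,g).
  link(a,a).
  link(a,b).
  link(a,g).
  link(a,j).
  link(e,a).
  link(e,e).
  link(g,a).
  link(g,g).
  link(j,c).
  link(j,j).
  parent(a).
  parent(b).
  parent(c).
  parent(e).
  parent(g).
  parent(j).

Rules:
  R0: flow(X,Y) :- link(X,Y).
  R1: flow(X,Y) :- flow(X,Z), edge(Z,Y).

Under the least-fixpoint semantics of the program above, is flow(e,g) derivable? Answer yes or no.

round 1: derive flow(a,a) via R0 from link(a,a)
round 1: derive flow(a,b) via R0 from link(a,b)
round 1: derive flow(a,g) via R0 from link(a,g)
round 1: derive flow(a,j) via R0 from link(a,j)
round 1: derive flow(e,a) via R0 from link(e,a)
round 1: derive flow(e,e) via R0 from link(e,e)
round 1: derive flow(g,a) via R0 from link(g,a)
round 1: derive flow(g,g) via R0 from link(g,g)
round 1: derive flow(j,c) via R0 from link(j,c)
round 1: derive flow(j,j) via R0 from link(j,j)
round 2: derive flow(a,c) via R1 from flow(a,a), edge(a,c)
round 2: derive flow(a,e) via R1 from flow(a,a), edge(a,e)
round 2: derive flow(e,b) via R1 from flow(e,a), edge(a,b)
round 2: derive flow(e,c) via R1 from flow(e,a), edge(a,c)
round 2: derive flow(e,j) via R1 from flow(e,e), edge(e,j)
round 2: derive flow(g,b) via R1 from flow(g,a), edge(a,b)
round 2: derive flow(g,c) via R1 from flow(g,a), edge(a,c)
round 2: derive flow(g,e) via R1 from flow(g,a), edge(a,e)
round 2: derive flow(g,j) via R1 from flow(g,g), edge(g,j)
round 2: derive flow(j,a) via R1 from flow(j,c), edge(c,a)
round 2: derive flow(j,b) via R1 from flow(j,j), edge(j,b)
round 2: derive flow(j,e) via R1 from flow(j,j), edge(j,e)
round 3: derive flow(e,g) via R1 from flow(e,b), edge(b,g)
round 3: derive flow(j,g) via R1 from flow(j,b), edge(b,g)

yes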